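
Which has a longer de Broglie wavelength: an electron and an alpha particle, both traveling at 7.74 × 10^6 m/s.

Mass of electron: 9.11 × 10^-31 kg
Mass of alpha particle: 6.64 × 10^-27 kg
The electron has the longer wavelength.

Using λ = h/(mv), since both particles have the same velocity, the wavelength depends only on mass.

For electron: λ₁ = h/(m₁v) = 9.40 × 10^-11 m
For alpha particle: λ₂ = h/(m₂v) = 1.29 × 10^-14 m

Since λ ∝ 1/m at constant velocity, the lighter particle has the longer wavelength.

The electron has the longer de Broglie wavelength.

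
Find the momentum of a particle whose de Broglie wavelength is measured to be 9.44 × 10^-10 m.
7.02 × 10^-25 kg·m/s

From the de Broglie relation λ = h/p, we solve for p:

p = h/λ
p = (6.626 × 10^-34 J·s) / (9.44 × 10^-10 m)
p = 7.02 × 10^-25 kg·m/s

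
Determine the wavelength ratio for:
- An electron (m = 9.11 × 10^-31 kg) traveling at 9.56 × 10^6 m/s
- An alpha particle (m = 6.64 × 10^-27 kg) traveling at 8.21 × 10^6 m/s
λ₁/λ₂ = 6.26 × 10^3

Using λ = h/(mv):

λ₁ = h/(m₁v₁) = 7.61 × 10^-11 m
λ₂ = h/(m₂v₂) = 1.22 × 10^-14 m

Ratio λ₁/λ₂ = (m₂v₂)/(m₁v₁)
         = (6.64 × 10^-27 kg × 8.21 × 10^6 m/s) / (9.11 × 10^-31 kg × 9.56 × 10^6 m/s)
         = 6.26 × 10^3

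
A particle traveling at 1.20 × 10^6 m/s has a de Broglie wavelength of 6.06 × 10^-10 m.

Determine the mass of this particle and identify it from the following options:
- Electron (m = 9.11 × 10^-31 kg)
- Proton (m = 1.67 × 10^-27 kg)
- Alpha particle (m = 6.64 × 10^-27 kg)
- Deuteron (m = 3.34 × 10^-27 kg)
The particle is an electron.

From λ = h/(mv), solve for mass:

m = h/(λv)
m = (6.626 × 10^-34 J·s) / (6.06 × 10^-10 m × 1.20 × 10^6 m/s)
m = 9.11 × 10^-31 kg

Comparing with the listed masses, this is closest to an electron.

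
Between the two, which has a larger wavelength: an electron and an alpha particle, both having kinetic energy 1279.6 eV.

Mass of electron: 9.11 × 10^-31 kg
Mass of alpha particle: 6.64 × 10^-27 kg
The electron has the longer wavelength.

Using λ = h/√(2mKE):

For electron: λ₁ = h/√(2m₁KE) = 3.43 × 10^-11 m
For alpha particle: λ₂ = h/√(2m₂KE) = 4.02 × 10^-13 m

Since λ ∝ 1/√m at constant kinetic energy, the lighter particle has the longer wavelength.

The electron has the longer de Broglie wavelength.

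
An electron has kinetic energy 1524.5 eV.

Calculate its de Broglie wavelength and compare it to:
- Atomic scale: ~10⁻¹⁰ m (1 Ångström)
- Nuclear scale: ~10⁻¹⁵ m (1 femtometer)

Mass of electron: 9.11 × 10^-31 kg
λ = 3.14 × 10^-11 m, which is between nuclear and atomic scales.

Using λ = h/√(2mKE):

KE = 1524.5 eV = 2.443 × 10^-16 J

λ = h/√(2mKE)
λ = (6.626 × 10^-34 J·s) / √(2 × 9.11 × 10^-31 kg × 2.443 × 10^-16 J)
λ = 3.14 × 10^-11 m

Comparison:
- Atomic scale (10⁻¹⁰ m): λ is 0.31× this size
- Nuclear scale (10⁻¹⁵ m): λ is 3.1e+04× this size

The wavelength is between nuclear and atomic scales.

This wavelength is appropriate for probing atomic structure but too large for nuclear physics experiments.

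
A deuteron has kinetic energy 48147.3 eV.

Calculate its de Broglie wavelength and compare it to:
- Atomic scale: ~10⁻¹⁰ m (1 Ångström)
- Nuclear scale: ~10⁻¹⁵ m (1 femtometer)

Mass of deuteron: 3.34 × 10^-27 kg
λ = 9.23 × 10^-14 m, which is between nuclear and atomic scales.

Using λ = h/√(2mKE):

KE = 48147.3 eV = 7.714 × 10^-15 J

λ = h/√(2mKE)
λ = (6.626 × 10^-34 J·s) / √(2 × 3.34 × 10^-27 kg × 7.714 × 10^-15 J)
λ = 9.23 × 10^-14 m

Comparison:
- Atomic scale (10⁻¹⁰ m): λ is 0.00092× this size
- Nuclear scale (10⁻¹⁵ m): λ is 92× this size

The wavelength is between nuclear and atomic scales.

This wavelength is appropriate for probing atomic structure but too large for nuclear physics experiments.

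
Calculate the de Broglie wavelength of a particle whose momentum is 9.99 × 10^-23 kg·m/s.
6.63 × 10^-12 m

Using the de Broglie relation λ = h/p:

λ = h/p
λ = (6.626 × 10^-34 J·s) / (9.99 × 10^-23 kg·m/s)
λ = 6.63 × 10^-12 m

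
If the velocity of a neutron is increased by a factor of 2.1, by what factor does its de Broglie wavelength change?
The wavelength decreases by a factor of 2.1.

From λ = h/(mv), the wavelength is inversely proportional to velocity:

λ ∝ 1/v

If v → 2.1v, then λ → λ/2.1

When velocity is increased by a factor of 2.1, the wavelength decreases by a factor of 2.1.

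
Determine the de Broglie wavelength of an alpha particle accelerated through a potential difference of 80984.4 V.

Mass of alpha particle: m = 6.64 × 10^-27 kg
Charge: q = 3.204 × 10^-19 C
3.57 × 10^-14 m

When a particle is accelerated through voltage V, it gains kinetic energy KE = qV.

The de Broglie wavelength is then λ = h/√(2mqV):

λ = h/√(2mqV)
λ = (6.626 × 10^-34 J·s) / √(2 × 6.64 × 10^-27 kg × 3.204 × 10^-19 C × 80984.4 V)
λ = 3.57 × 10^-14 m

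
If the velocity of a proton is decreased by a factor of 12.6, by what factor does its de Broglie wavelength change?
The wavelength increases by a factor of 12.6.

From λ = h/(mv), the wavelength is inversely proportional to velocity:

λ ∝ 1/v

If v → v/12.6, then λ → 12.6λ

When velocity is decreased by a factor of 12.6, the wavelength increases by a factor of 12.6.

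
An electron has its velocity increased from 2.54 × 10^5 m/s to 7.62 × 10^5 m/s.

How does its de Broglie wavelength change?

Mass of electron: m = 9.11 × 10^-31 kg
The wavelength decreases by a factor of 3.

Using λ = h/(mv):

Initial wavelength: λ₁ = h/(mv₁) = 2.86 × 10^-9 m
Final wavelength: λ₂ = h/(mv₂) = 9.55 × 10^-10 m

Since λ ∝ 1/v, when velocity increases by a factor of 3, the wavelength decreases by a factor of 3.

λ₂/λ₁ = v₁/v₂ = 1/3

The wavelength decreases by a factor of 3.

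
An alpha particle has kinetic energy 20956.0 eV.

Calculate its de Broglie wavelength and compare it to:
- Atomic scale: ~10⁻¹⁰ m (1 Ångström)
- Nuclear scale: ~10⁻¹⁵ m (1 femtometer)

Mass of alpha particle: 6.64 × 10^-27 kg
λ = 9.92 × 10^-14 m, which is between nuclear and atomic scales.

Using λ = h/√(2mKE):

KE = 20956.0 eV = 3.358 × 10^-15 J

λ = h/√(2mKE)
λ = (6.626 × 10^-34 J·s) / √(2 × 6.64 × 10^-27 kg × 3.358 × 10^-15 J)
λ = 9.92 × 10^-14 m

Comparison:
- Atomic scale (10⁻¹⁰ m): λ is 0.00099× this size
- Nuclear scale (10⁻¹⁵ m): λ is 99× this size

The wavelength is between nuclear and atomic scales.

This wavelength is appropriate for probing atomic structure but too large for nuclear physics experiments.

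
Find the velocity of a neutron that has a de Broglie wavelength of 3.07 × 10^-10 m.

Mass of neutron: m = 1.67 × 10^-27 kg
1.29 × 10^3 m/s

From the de Broglie relation λ = h/(mv), we solve for v:

v = h/(mλ)
v = (6.626 × 10^-34 J·s) / (1.67 × 10^-27 kg × 3.07 × 10^-10 m)
v = 1.29 × 10^3 m/s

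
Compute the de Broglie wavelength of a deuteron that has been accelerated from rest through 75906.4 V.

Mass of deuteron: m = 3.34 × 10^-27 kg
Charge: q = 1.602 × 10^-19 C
7.35 × 10^-14 m

When a particle is accelerated through voltage V, it gains kinetic energy KE = qV.

The de Broglie wavelength is then λ = h/√(2mqV):

λ = h/√(2mqV)
λ = (6.626 × 10^-34 J·s) / √(2 × 3.34 × 10^-27 kg × 1.602 × 10^-19 C × 75906.4 V)
λ = 7.35 × 10^-14 m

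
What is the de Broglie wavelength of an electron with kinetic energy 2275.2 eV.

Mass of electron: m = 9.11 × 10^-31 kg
2.57 × 10^-11 m

Using λ = h/√(2mKE):

First convert KE to Joules: KE = 2275.2 eV = 3.645 × 10^-16 J

λ = h/√(2mKE)
λ = (6.626 × 10^-34 J·s) / √(2 × 9.11 × 10^-31 kg × 3.645 × 10^-16 J)
λ = 2.57 × 10^-11 m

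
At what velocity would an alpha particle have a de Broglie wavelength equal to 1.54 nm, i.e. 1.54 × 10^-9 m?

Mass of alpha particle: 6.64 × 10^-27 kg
6.48 × 10^1 m/s

From λ = h/(mv), solve for v:

v = h/(mλ)
v = (6.626 × 10^-34 J·s) / (6.64 × 10^-27 kg × 1.54 × 10^-9 m)
v = 6.48 × 10^1 m/s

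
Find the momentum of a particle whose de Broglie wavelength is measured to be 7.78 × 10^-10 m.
8.52 × 10^-25 kg·m/s

From the de Broglie relation λ = h/p, we solve for p:

p = h/λ
p = (6.626 × 10^-34 J·s) / (7.78 × 10^-10 m)
p = 8.52 × 10^-25 kg·m/s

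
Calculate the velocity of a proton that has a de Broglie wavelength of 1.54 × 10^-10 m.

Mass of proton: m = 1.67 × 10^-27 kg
2.58 × 10^3 m/s

From the de Broglie relation λ = h/(mv), we solve for v:

v = h/(mλ)
v = (6.626 × 10^-34 J·s) / (1.67 × 10^-27 kg × 1.54 × 10^-10 m)
v = 2.58 × 10^3 m/s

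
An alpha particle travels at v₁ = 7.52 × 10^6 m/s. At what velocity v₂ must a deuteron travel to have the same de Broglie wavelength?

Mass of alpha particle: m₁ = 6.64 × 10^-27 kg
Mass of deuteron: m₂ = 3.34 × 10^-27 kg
v₂ = 1.49 × 10^7 m/s

For equal de Broglie wavelengths: λ₁ = λ₂

h/(m₁v₁) = h/(m₂v₂)
m₁v₁ = m₂v₂
v₂ = v₁ · (m₁/m₂)

v₂ = 7.52 × 10^6 m/s × (6.64 × 10^-27 kg / 3.34 × 10^-27 kg)
v₂ = 1.49 × 10^7 m/s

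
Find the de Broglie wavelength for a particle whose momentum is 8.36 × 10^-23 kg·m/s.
7.93 × 10^-12 m

Using the de Broglie relation λ = h/p:

λ = h/p
λ = (6.626 × 10^-34 J·s) / (8.36 × 10^-23 kg·m/s)
λ = 7.93 × 10^-12 m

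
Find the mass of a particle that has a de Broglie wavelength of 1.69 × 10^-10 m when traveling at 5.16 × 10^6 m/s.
7.60 × 10^-31 kg

From the de Broglie relation λ = h/(mv), we solve for m:

m = h/(λv)
m = (6.626 × 10^-34 J·s) / (1.69 × 10^-10 m × 5.16 × 10^6 m/s)
m = 7.60 × 10^-31 kg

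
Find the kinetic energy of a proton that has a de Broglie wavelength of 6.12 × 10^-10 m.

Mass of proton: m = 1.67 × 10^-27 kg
3.51 × 10^-22 J (or 2.19 × 10^-3 eV)

From λ = h/√(2mKE), we solve for KE:

λ² = h²/(2mKE)
KE = h²/(2mλ²)
KE = (6.626 × 10^-34 J·s)² / (2 × 1.67 × 10^-27 kg × (6.12 × 10^-10 m)²)
KE = 3.51 × 10^-22 J
KE = 2.19 × 10^-3 eV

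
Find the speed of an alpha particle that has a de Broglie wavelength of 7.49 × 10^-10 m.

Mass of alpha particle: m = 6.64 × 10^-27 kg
1.33 × 10^2 m/s

From the de Broglie relation λ = h/(mv), we solve for v:

v = h/(mλ)
v = (6.626 × 10^-34 J·s) / (6.64 × 10^-27 kg × 7.49 × 10^-10 m)
v = 1.33 × 10^2 m/s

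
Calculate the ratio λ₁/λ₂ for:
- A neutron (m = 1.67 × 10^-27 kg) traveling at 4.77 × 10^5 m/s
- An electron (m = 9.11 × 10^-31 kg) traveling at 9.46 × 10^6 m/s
λ₁/λ₂ = 0.0108

Using λ = h/(mv):

λ₁ = h/(m₁v₁) = 8.32 × 10^-13 m
λ₂ = h/(m₂v₂) = 7.69 × 10^-11 m

Ratio λ₁/λ₂ = (m₂v₂)/(m₁v₁)
         = (9.11 × 10^-31 kg × 9.46 × 10^6 m/s) / (1.67 × 10^-27 kg × 4.77 × 10^5 m/s)
         = 0.0108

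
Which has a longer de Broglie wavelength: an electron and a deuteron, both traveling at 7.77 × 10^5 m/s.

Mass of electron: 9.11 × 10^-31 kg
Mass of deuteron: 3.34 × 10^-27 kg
The electron has the longer wavelength.

Using λ = h/(mv), since both particles have the same velocity, the wavelength depends only on mass.

For electron: λ₁ = h/(m₁v) = 9.36 × 10^-10 m
For deuteron: λ₂ = h/(m₂v) = 2.55 × 10^-13 m

Since λ ∝ 1/m at constant velocity, the lighter particle has the longer wavelength.

The electron has the longer de Broglie wavelength.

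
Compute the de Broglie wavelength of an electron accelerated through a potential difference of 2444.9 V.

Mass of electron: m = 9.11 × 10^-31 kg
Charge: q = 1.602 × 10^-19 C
2.48 × 10^-11 m

When a particle is accelerated through voltage V, it gains kinetic energy KE = qV.

The de Broglie wavelength is then λ = h/√(2mqV):

λ = h/√(2mqV)
λ = (6.626 × 10^-34 J·s) / √(2 × 9.11 × 10^-31 kg × 1.602 × 10^-19 C × 2444.9 V)
λ = 2.48 × 10^-11 m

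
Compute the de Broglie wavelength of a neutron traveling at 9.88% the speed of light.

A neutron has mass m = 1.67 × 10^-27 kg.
1.34 × 10^-14 m

Using the de Broglie relation λ = h/(mv):

v = 9.88% × c = 2.962 × 10^7 m/s

λ = h/(mv)
λ = (6.626 × 10^-34 J·s) / (1.67 × 10^-27 kg × 2.962 × 10^7 m/s)
λ = 1.34 × 10^-14 m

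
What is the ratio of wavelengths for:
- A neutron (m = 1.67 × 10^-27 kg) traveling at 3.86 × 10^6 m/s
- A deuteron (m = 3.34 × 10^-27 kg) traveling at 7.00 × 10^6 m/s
λ₁/λ₂ = 3.63

Using λ = h/(mv):

λ₁ = h/(m₁v₁) = 1.03 × 10^-13 m
λ₂ = h/(m₂v₂) = 2.83 × 10^-14 m

Ratio λ₁/λ₂ = (m₂v₂)/(m₁v₁)
         = (3.34 × 10^-27 kg × 7.00 × 10^6 m/s) / (1.67 × 10^-27 kg × 3.86 × 10^6 m/s)
         = 3.63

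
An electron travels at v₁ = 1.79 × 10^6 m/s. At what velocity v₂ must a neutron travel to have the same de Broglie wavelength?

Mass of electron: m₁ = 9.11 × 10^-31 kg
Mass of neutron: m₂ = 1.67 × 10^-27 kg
v₂ = 9.76 × 10^2 m/s

For equal de Broglie wavelengths: λ₁ = λ₂

h/(m₁v₁) = h/(m₂v₂)
m₁v₁ = m₂v₂
v₂ = v₁ · (m₁/m₂)

v₂ = 1.79 × 10^6 m/s × (9.11 × 10^-31 kg / 1.67 × 10^-27 kg)
v₂ = 9.76 × 10^2 m/s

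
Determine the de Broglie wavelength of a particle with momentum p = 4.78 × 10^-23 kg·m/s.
1.39 × 10^-11 m

Using the de Broglie relation λ = h/p:

λ = h/p
λ = (6.626 × 10^-34 J·s) / (4.78 × 10^-23 kg·m/s)
λ = 1.39 × 10^-11 m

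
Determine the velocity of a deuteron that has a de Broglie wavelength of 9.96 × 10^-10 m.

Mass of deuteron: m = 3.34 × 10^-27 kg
1.99 × 10^2 m/s

From the de Broglie relation λ = h/(mv), we solve for v:

v = h/(mλ)
v = (6.626 × 10^-34 J·s) / (3.34 × 10^-27 kg × 9.96 × 10^-10 m)
v = 1.99 × 10^2 m/s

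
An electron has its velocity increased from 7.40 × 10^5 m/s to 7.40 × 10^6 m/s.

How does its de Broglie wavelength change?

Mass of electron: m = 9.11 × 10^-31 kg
The wavelength decreases by a factor of 10.

Using λ = h/(mv):

Initial wavelength: λ₁ = h/(mv₁) = 9.83 × 10^-10 m
Final wavelength: λ₂ = h/(mv₂) = 9.83 × 10^-11 m

Since λ ∝ 1/v, when velocity increases by a factor of 10, the wavelength decreases by a factor of 10.

λ₂/λ₁ = v₁/v₂ = 1/10

The wavelength decreases by a factor of 10.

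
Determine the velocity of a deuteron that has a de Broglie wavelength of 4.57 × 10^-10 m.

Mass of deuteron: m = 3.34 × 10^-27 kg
4.34 × 10^2 m/s

From the de Broglie relation λ = h/(mv), we solve for v:

v = h/(mλ)
v = (6.626 × 10^-34 J·s) / (3.34 × 10^-27 kg × 4.57 × 10^-10 m)
v = 4.34 × 10^2 m/s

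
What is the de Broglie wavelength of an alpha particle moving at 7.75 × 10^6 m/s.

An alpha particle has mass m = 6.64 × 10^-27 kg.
1.29 × 10^-14 m

Using the de Broglie relation λ = h/(mv):

λ = h/(mv)
λ = (6.626 × 10^-34 J·s) / (6.64 × 10^-27 kg × 7.75 × 10^6 m/s)
λ = 1.29 × 10^-14 m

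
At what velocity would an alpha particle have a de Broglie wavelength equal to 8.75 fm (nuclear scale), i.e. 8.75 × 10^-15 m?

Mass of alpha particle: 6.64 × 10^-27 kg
1.14 × 10^7 m/s

From λ = h/(mv), solve for v:

v = h/(mλ)
v = (6.626 × 10^-34 J·s) / (6.64 × 10^-27 kg × 8.75 × 10^-15 m)
v = 1.14 × 10^7 m/s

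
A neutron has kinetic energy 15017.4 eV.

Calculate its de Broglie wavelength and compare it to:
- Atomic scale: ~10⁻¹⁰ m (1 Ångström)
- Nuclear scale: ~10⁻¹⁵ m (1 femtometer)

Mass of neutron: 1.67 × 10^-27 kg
λ = 2.34 × 10^-13 m, which is between nuclear and atomic scales.

Using λ = h/√(2mKE):

KE = 15017.4 eV = 2.406 × 10^-15 J

λ = h/√(2mKE)
λ = (6.626 × 10^-34 J·s) / √(2 × 1.67 × 10^-27 kg × 2.406 × 10^-15 J)
λ = 2.34 × 10^-13 m

Comparison:
- Atomic scale (10⁻¹⁰ m): λ is 0.0023× this size
- Nuclear scale (10⁻¹⁵ m): λ is 2.3e+02× this size

The wavelength is between nuclear and atomic scales.

This wavelength is appropriate for probing atomic structure but too large for nuclear physics experiments.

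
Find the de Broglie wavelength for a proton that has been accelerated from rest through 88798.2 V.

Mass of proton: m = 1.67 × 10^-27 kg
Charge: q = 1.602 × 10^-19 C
9.61 × 10^-14 m

When a particle is accelerated through voltage V, it gains kinetic energy KE = qV.

The de Broglie wavelength is then λ = h/√(2mqV):

λ = h/√(2mqV)
λ = (6.626 × 10^-34 J·s) / √(2 × 1.67 × 10^-27 kg × 1.602 × 10^-19 C × 88798.2 V)
λ = 9.61 × 10^-14 m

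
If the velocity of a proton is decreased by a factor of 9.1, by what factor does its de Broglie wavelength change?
The wavelength increases by a factor of 9.1.

From λ = h/(mv), the wavelength is inversely proportional to velocity:

λ ∝ 1/v

If v → v/9.1, then λ → 9.1λ

When velocity is decreased by a factor of 9.1, the wavelength increases by a factor of 9.1.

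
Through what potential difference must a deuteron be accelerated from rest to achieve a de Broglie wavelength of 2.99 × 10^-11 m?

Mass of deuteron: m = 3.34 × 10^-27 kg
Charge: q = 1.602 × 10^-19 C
4.59 × 10^-1 V

From λ = h/√(2mqV), we solve for V:

λ² = h²/(2mqV)
V = h²/(2mqλ²)
V = (6.626 × 10^-34 J·s)² / (2 × 3.34 × 10^-27 kg × 1.602 × 10^-19 C × (2.99 × 10^-11 m)²)
V = 4.59 × 10^-1 V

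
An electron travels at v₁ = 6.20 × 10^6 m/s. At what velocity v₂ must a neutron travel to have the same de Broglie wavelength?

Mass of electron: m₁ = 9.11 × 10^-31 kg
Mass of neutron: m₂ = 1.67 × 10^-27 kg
v₂ = 3.38 × 10^3 m/s

For equal de Broglie wavelengths: λ₁ = λ₂

h/(m₁v₁) = h/(m₂v₂)
m₁v₁ = m₂v₂
v₂ = v₁ · (m₁/m₂)

v₂ = 6.20 × 10^6 m/s × (9.11 × 10^-31 kg / 1.67 × 10^-27 kg)
v₂ = 3.38 × 10^3 m/s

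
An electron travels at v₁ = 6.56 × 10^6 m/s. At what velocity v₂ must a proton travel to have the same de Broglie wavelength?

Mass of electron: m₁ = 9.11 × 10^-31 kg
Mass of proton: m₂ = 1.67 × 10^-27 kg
v₂ = 3.58 × 10^3 m/s

For equal de Broglie wavelengths: λ₁ = λ₂

h/(m₁v₁) = h/(m₂v₂)
m₁v₁ = m₂v₂
v₂ = v₁ · (m₁/m₂)

v₂ = 6.56 × 10^6 m/s × (9.11 × 10^-31 kg / 1.67 × 10^-27 kg)
v₂ = 3.58 × 10^3 m/s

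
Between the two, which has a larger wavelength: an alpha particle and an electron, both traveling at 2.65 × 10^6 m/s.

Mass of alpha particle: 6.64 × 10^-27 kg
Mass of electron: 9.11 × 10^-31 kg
The electron has the longer wavelength.

Using λ = h/(mv), since both particles have the same velocity, the wavelength depends only on mass.

For alpha particle: λ₁ = h/(m₁v) = 3.77 × 10^-14 m
For electron: λ₂ = h/(m₂v) = 2.74 × 10^-10 m

Since λ ∝ 1/m at constant velocity, the lighter particle has the longer wavelength.

The electron has the longer de Broglie wavelength.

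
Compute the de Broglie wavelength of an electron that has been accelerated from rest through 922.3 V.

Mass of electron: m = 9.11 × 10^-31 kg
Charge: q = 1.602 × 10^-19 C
4.04 × 10^-11 m

When a particle is accelerated through voltage V, it gains kinetic energy KE = qV.

The de Broglie wavelength is then λ = h/√(2mqV):

λ = h/√(2mqV)
λ = (6.626 × 10^-34 J·s) / √(2 × 9.11 × 10^-31 kg × 1.602 × 10^-19 C × 922.3 V)
λ = 4.04 × 10^-11 m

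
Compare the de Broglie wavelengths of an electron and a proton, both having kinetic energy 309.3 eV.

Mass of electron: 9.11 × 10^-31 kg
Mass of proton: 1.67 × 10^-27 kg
The electron has the longer wavelength.

Using λ = h/√(2mKE):

For electron: λ₁ = h/√(2m₁KE) = 6.97 × 10^-11 m
For proton: λ₂ = h/√(2m₂KE) = 1.63 × 10^-12 m

Since λ ∝ 1/√m at constant kinetic energy, the lighter particle has the longer wavelength.

The electron has the longer de Broglie wavelength.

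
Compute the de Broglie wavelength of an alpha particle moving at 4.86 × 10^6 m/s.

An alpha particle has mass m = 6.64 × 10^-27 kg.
2.05 × 10^-14 m

Using the de Broglie relation λ = h/(mv):

λ = h/(mv)
λ = (6.626 × 10^-34 J·s) / (6.64 × 10^-27 kg × 4.86 × 10^6 m/s)
λ = 2.05 × 10^-14 m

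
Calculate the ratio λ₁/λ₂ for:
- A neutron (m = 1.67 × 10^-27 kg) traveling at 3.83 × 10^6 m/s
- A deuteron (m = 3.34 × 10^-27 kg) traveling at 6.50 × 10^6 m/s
λ₁/λ₂ = 3.39

Using λ = h/(mv):

λ₁ = h/(m₁v₁) = 1.04 × 10^-13 m
λ₂ = h/(m₂v₂) = 3.05 × 10^-14 m

Ratio λ₁/λ₂ = (m₂v₂)/(m₁v₁)
         = (3.34 × 10^-27 kg × 6.50 × 10^6 m/s) / (1.67 × 10^-27 kg × 3.83 × 10^6 m/s)
         = 3.39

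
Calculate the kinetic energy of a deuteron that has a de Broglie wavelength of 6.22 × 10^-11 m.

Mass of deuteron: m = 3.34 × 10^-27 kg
1.70 × 10^-20 J (or 0.106 eV)

From λ = h/√(2mKE), we solve for KE:

λ² = h²/(2mKE)
KE = h²/(2mλ²)
KE = (6.626 × 10^-34 J·s)² / (2 × 3.34 × 10^-27 kg × (6.22 × 10^-11 m)²)
KE = 1.70 × 10^-20 J
KE = 0.106 eV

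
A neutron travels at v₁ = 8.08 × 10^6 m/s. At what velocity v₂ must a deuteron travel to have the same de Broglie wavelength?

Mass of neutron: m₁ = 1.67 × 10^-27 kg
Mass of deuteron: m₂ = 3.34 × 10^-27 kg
v₂ = 4.04 × 10^6 m/s

For equal de Broglie wavelengths: λ₁ = λ₂

h/(m₁v₁) = h/(m₂v₂)
m₁v₁ = m₂v₂
v₂ = v₁ · (m₁/m₂)

v₂ = 8.08 × 10^6 m/s × (1.67 × 10^-27 kg / 3.34 × 10^-27 kg)
v₂ = 4.04 × 10^6 m/s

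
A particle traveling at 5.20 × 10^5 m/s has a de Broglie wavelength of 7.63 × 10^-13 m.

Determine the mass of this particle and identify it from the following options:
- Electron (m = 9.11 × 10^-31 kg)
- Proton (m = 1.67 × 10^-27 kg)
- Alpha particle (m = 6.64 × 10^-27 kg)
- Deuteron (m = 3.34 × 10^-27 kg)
The particle is a proton.

From λ = h/(mv), solve for mass:

m = h/(λv)
m = (6.626 × 10^-34 J·s) / (7.63 × 10^-13 m × 5.20 × 10^5 m/s)
m = 1.67 × 10^-27 kg

Comparing with the listed masses, this is closest to a proton.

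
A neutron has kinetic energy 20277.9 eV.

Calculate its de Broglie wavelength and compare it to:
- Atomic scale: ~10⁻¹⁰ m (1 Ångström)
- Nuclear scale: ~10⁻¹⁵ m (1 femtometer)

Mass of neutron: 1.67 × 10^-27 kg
λ = 2.01 × 10^-13 m, which is between nuclear and atomic scales.

Using λ = h/√(2mKE):

KE = 20277.9 eV = 3.249 × 10^-15 J

λ = h/√(2mKE)
λ = (6.626 × 10^-34 J·s) / √(2 × 1.67 × 10^-27 kg × 3.249 × 10^-15 J)
λ = 2.01 × 10^-13 m

Comparison:
- Atomic scale (10⁻¹⁰ m): λ is 0.002× this size
- Nuclear scale (10⁻¹⁵ m): λ is 2e+02× this size

The wavelength is between nuclear and atomic scales.

This wavelength is appropriate for probing atomic structure but too large for nuclear physics experiments.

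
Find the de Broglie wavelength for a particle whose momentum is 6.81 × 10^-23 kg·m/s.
9.73 × 10^-12 m

Using the de Broglie relation λ = h/p:

λ = h/p
λ = (6.626 × 10^-34 J·s) / (6.81 × 10^-23 kg·m/s)
λ = 9.73 × 10^-12 m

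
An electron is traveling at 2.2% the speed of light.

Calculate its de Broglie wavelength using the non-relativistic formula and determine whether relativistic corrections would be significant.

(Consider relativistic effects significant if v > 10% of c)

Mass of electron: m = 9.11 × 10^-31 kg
No, relativistic corrections are not needed.

Using the non-relativistic de Broglie formula λ = h/(mv):

v = 2.2% × c = 6.595 × 10^6 m/s

λ = h/(mv)
λ = (6.626 × 10^-34 J·s) / (9.11 × 10^-31 kg × 6.595 × 10^6 m/s)
λ = 1.10 × 10^-10 m

Since v = 2.2% of c < 10% of c, relativistic corrections are NOT significant and this non-relativistic result is a good approximation.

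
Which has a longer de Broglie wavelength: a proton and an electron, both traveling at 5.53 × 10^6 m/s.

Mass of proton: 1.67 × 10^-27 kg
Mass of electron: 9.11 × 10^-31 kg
The electron has the longer wavelength.

Using λ = h/(mv), since both particles have the same velocity, the wavelength depends only on mass.

For proton: λ₁ = h/(m₁v) = 7.17 × 10^-14 m
For electron: λ₂ = h/(m₂v) = 1.32 × 10^-10 m

Since λ ∝ 1/m at constant velocity, the lighter particle has the longer wavelength.

The electron has the longer de Broglie wavelength.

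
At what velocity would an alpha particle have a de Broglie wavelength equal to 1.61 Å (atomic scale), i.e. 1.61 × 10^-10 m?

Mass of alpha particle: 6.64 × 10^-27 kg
6.20 × 10^2 m/s

From λ = h/(mv), solve for v:

v = h/(mλ)
v = (6.626 × 10^-34 J·s) / (6.64 × 10^-27 kg × 1.61 × 10^-10 m)
v = 6.20 × 10^2 m/s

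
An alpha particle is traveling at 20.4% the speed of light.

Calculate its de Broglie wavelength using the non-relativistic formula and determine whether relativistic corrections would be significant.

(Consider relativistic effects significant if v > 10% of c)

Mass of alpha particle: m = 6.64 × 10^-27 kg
Yes, relativistic corrections are needed.

Using the non-relativistic de Broglie formula λ = h/(mv):

v = 20.4% × c = 6.116 × 10^7 m/s

λ = h/(mv)
λ = (6.626 × 10^-34 J·s) / (6.64 × 10^-27 kg × 6.116 × 10^7 m/s)
λ = 1.63 × 10^-15 m

Since v = 20.4% of c > 10% of c, relativistic corrections ARE significant and the actual wavelength would differ from this non-relativistic estimate.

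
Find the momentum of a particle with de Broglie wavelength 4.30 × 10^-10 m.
1.54 × 10^-24 kg·m/s

From the de Broglie relation λ = h/p, we solve for p:

p = h/λ
p = (6.626 × 10^-34 J·s) / (4.30 × 10^-10 m)
p = 1.54 × 10^-24 kg·m/s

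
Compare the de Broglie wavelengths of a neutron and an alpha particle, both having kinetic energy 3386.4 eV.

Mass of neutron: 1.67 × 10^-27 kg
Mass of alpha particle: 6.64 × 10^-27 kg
The neutron has the longer wavelength.

Using λ = h/√(2mKE):

For neutron: λ₁ = h/√(2m₁KE) = 4.92 × 10^-13 m
For alpha particle: λ₂ = h/√(2m₂KE) = 2.47 × 10^-13 m

Since λ ∝ 1/√m at constant kinetic energy, the lighter particle has the longer wavelength.

The neutron has the longer de Broglie wavelength.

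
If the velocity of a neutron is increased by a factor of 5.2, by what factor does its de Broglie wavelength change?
The wavelength decreases by a factor of 5.2.

From λ = h/(mv), the wavelength is inversely proportional to velocity:

λ ∝ 1/v

If v → 5.2v, then λ → λ/5.2

When velocity is increased by a factor of 5.2, the wavelength decreases by a factor of 5.2.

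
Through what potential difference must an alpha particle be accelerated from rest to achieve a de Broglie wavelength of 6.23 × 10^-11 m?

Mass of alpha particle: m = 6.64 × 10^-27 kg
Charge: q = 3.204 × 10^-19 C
2.66 × 10^-2 V

From λ = h/√(2mqV), we solve for V:

λ² = h²/(2mqV)
V = h²/(2mqλ²)
V = (6.626 × 10^-34 J·s)² / (2 × 6.64 × 10^-27 kg × 3.204 × 10^-19 C × (6.23 × 10^-11 m)²)
V = 2.66 × 10^-2 V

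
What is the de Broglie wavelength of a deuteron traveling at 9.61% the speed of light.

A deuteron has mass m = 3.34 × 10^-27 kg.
6.89 × 10^-15 m

Using the de Broglie relation λ = h/(mv):

v = 9.61% × c = 2.881 × 10^7 m/s

λ = h/(mv)
λ = (6.626 × 10^-34 J·s) / (3.34 × 10^-27 kg × 2.881 × 10^7 m/s)
λ = 6.89 × 10^-15 m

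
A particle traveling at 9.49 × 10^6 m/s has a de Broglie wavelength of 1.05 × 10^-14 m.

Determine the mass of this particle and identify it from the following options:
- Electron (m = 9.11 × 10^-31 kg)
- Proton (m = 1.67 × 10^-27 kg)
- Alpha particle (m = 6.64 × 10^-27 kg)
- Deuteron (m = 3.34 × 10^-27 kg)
The particle is an alpha particle.

From λ = h/(mv), solve for mass:

m = h/(λv)
m = (6.626 × 10^-34 J·s) / (1.05 × 10^-14 m × 9.49 × 10^6 m/s)
m = 6.65 × 10^-27 kg

Comparing with the listed masses, this is closest to an alpha particle.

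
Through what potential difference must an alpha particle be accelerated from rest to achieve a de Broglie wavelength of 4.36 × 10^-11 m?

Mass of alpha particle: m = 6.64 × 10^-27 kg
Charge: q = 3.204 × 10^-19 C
5.43 × 10^-2 V

From λ = h/√(2mqV), we solve for V:

λ² = h²/(2mqV)
V = h²/(2mqλ²)
V = (6.626 × 10^-34 J·s)² / (2 × 6.64 × 10^-27 kg × 3.204 × 10^-19 C × (4.36 × 10^-11 m)²)
V = 5.43 × 10^-2 V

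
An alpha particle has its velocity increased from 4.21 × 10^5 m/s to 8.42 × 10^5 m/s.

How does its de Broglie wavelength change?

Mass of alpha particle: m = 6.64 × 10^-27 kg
The wavelength decreases by a factor of 2.

Using λ = h/(mv):

Initial wavelength: λ₁ = h/(mv₁) = 2.37 × 10^-13 m
Final wavelength: λ₂ = h/(mv₂) = 1.19 × 10^-13 m

Since λ ∝ 1/v, when velocity increases by a factor of 2, the wavelength decreases by a factor of 2.

λ₂/λ₁ = v₁/v₂ = 1/2

The wavelength decreases by a factor of 2.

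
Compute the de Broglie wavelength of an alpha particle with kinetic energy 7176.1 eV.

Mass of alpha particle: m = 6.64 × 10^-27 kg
1.70 × 10^-13 m

Using λ = h/√(2mKE):

First convert KE to Joules: KE = 7176.1 eV = 1.150 × 10^-15 J

λ = h/√(2mKE)
λ = (6.626 × 10^-34 J·s) / √(2 × 6.64 × 10^-27 kg × 1.150 × 10^-15 J)
λ = 1.70 × 10^-13 m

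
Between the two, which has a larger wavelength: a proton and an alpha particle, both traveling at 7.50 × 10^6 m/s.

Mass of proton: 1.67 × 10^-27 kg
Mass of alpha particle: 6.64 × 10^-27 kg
The proton has the longer wavelength.

Using λ = h/(mv), since both particles have the same velocity, the wavelength depends only on mass.

For proton: λ₁ = h/(m₁v) = 5.29 × 10^-14 m
For alpha particle: λ₂ = h/(m₂v) = 1.33 × 10^-14 m

Since λ ∝ 1/m at constant velocity, the lighter particle has the longer wavelength.

The proton has the longer de Broglie wavelength.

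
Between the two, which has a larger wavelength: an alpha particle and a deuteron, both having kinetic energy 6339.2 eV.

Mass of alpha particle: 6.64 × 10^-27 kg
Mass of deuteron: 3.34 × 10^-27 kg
The deuteron has the longer wavelength.

Using λ = h/√(2mKE):

For alpha particle: λ₁ = h/√(2m₁KE) = 1.80 × 10^-13 m
For deuteron: λ₂ = h/√(2m₂KE) = 2.54 × 10^-13 m

Since λ ∝ 1/√m at constant kinetic energy, the lighter particle has the longer wavelength.

The deuteron has the longer de Broglie wavelength.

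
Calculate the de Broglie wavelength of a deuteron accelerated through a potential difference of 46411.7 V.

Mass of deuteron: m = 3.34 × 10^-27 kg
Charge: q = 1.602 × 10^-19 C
9.40 × 10^-14 m

When a particle is accelerated through voltage V, it gains kinetic energy KE = qV.

The de Broglie wavelength is then λ = h/√(2mqV):

λ = h/√(2mqV)
λ = (6.626 × 10^-34 J·s) / √(2 × 3.34 × 10^-27 kg × 1.602 × 10^-19 C × 46411.7 V)
λ = 9.40 × 10^-14 m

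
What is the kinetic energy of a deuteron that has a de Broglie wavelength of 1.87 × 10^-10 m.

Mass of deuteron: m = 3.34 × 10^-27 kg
1.88 × 10^-21 J (or 0.0117 eV)

From λ = h/√(2mKE), we solve for KE:

λ² = h²/(2mKE)
KE = h²/(2mλ²)
KE = (6.626 × 10^-34 J·s)² / (2 × 3.34 × 10^-27 kg × (1.87 × 10^-10 m)²)
KE = 1.88 × 10^-21 J
KE = 0.0117 eV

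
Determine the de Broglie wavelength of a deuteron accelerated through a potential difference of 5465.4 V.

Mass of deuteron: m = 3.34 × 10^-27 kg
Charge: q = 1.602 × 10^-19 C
2.74 × 10^-13 m

When a particle is accelerated through voltage V, it gains kinetic energy KE = qV.

The de Broglie wavelength is then λ = h/√(2mqV):

λ = h/√(2mqV)
λ = (6.626 × 10^-34 J·s) / √(2 × 3.34 × 10^-27 kg × 1.602 × 10^-19 C × 5465.4 V)
λ = 2.74 × 10^-13 m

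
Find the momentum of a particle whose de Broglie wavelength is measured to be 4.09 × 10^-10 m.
1.62 × 10^-24 kg·m/s

From the de Broglie relation λ = h/p, we solve for p:

p = h/λ
p = (6.626 × 10^-34 J·s) / (4.09 × 10^-10 m)
p = 1.62 × 10^-24 kg·m/s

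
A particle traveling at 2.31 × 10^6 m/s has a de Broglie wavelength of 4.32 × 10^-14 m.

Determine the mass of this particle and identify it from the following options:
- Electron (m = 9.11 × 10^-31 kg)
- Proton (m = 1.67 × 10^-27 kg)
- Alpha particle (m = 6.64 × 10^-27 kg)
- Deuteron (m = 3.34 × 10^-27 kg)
The particle is an alpha particle.

From λ = h/(mv), solve for mass:

m = h/(λv)
m = (6.626 × 10^-34 J·s) / (4.32 × 10^-14 m × 2.31 × 10^6 m/s)
m = 6.64 × 10^-27 kg

Comparing with the listed masses, this is closest to an alpha particle.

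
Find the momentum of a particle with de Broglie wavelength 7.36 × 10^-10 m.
9.00 × 10^-25 kg·m/s

From the de Broglie relation λ = h/p, we solve for p:

p = h/λ
p = (6.626 × 10^-34 J·s) / (7.36 × 10^-10 m)
p = 9.00 × 10^-25 kg·m/s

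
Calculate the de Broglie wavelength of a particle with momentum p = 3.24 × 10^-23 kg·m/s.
2.05 × 10^-11 m

Using the de Broglie relation λ = h/p:

λ = h/p
λ = (6.626 × 10^-34 J·s) / (3.24 × 10^-23 kg·m/s)
λ = 2.05 × 10^-11 m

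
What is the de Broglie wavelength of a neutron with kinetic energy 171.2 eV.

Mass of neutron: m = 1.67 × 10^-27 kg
2.19 × 10^-12 m

Using λ = h/√(2mKE):

First convert KE to Joules: KE = 171.2 eV = 2.743 × 10^-17 J

λ = h/√(2mKE)
λ = (6.626 × 10^-34 J·s) / √(2 × 1.67 × 10^-27 kg × 2.743 × 10^-17 J)
λ = 2.19 × 10^-12 m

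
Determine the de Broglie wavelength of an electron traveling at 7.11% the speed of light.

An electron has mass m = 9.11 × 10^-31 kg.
3.41 × 10^-11 m

Using the de Broglie relation λ = h/(mv):

v = 7.11% × c = 2.132 × 10^7 m/s

λ = h/(mv)
λ = (6.626 × 10^-34 J·s) / (9.11 × 10^-31 kg × 2.132 × 10^7 m/s)
λ = 3.41 × 10^-11 m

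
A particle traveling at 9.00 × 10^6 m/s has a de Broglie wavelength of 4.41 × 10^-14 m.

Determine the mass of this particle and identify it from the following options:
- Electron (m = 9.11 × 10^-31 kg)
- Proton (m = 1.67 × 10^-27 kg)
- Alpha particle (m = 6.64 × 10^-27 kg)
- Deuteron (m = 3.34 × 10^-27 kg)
The particle is a proton.

From λ = h/(mv), solve for mass:

m = h/(λv)
m = (6.626 × 10^-34 J·s) / (4.41 × 10^-14 m × 9.00 × 10^6 m/s)
m = 1.67 × 10^-27 kg

Comparing with the listed masses, this is closest to a proton.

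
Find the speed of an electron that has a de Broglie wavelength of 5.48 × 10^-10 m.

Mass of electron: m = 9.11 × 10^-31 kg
1.33 × 10^6 m/s

From the de Broglie relation λ = h/(mv), we solve for v:

v = h/(mλ)
v = (6.626 × 10^-34 J·s) / (9.11 × 10^-31 kg × 5.48 × 10^-10 m)
v = 1.33 × 10^6 m/s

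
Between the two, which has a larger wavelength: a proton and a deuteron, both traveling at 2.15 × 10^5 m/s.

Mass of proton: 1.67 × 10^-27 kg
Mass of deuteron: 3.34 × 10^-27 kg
The proton has the longer wavelength.

Using λ = h/(mv), since both particles have the same velocity, the wavelength depends only on mass.

For proton: λ₁ = h/(m₁v) = 1.85 × 10^-12 m
For deuteron: λ₂ = h/(m₂v) = 9.23 × 10^-13 m

Since λ ∝ 1/m at constant velocity, the lighter particle has the longer wavelength.

The proton has the longer de Broglie wavelength.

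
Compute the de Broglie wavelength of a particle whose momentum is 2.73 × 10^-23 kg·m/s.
2.43 × 10^-11 m

Using the de Broglie relation λ = h/p:

λ = h/p
λ = (6.626 × 10^-34 J·s) / (2.73 × 10^-23 kg·m/s)
λ = 2.43 × 10^-11 m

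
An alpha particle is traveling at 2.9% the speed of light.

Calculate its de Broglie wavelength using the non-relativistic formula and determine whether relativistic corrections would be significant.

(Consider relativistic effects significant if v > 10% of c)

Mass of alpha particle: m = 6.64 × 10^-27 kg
No, relativistic corrections are not needed.

Using the non-relativistic de Broglie formula λ = h/(mv):

v = 2.9% × c = 8.694 × 10^6 m/s

λ = h/(mv)
λ = (6.626 × 10^-34 J·s) / (6.64 × 10^-27 kg × 8.694 × 10^6 m/s)
λ = 1.15 × 10^-14 m

Since v = 2.9% of c < 10% of c, relativistic corrections are NOT significant and this non-relativistic result is a good approximation.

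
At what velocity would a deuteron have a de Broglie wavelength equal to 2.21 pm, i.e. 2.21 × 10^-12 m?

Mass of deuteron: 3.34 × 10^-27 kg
8.98 × 10^4 m/s

From λ = h/(mv), solve for v:

v = h/(mλ)
v = (6.626 × 10^-34 J·s) / (3.34 × 10^-27 kg × 2.21 × 10^-12 m)
v = 8.98 × 10^4 m/s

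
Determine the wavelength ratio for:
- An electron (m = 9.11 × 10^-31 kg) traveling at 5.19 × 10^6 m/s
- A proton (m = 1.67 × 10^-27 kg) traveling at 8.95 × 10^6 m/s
λ₁/λ₂ = 3.16 × 10^3

Using λ = h/(mv):

λ₁ = h/(m₁v₁) = 1.40 × 10^-10 m
λ₂ = h/(m₂v₂) = 4.43 × 10^-14 m

Ratio λ₁/λ₂ = (m₂v₂)/(m₁v₁)
         = (1.67 × 10^-27 kg × 8.95 × 10^6 m/s) / (9.11 × 10^-31 kg × 5.19 × 10^6 m/s)
         = 3.16 × 10^3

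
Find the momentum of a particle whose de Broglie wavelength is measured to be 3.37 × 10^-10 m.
1.97 × 10^-24 kg·m/s

From the de Broglie relation λ = h/p, we solve for p:

p = h/λ
p = (6.626 × 10^-34 J·s) / (3.37 × 10^-10 m)
p = 1.97 × 10^-24 kg·m/s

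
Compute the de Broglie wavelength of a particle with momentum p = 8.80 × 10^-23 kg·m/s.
7.53 × 10^-12 m

Using the de Broglie relation λ = h/p:

λ = h/p
λ = (6.626 × 10^-34 J·s) / (8.80 × 10^-23 kg·m/s)
λ = 7.53 × 10^-12 m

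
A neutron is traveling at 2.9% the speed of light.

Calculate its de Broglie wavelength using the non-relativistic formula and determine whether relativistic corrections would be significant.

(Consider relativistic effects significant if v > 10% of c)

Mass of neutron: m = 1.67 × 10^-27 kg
No, relativistic corrections are not needed.

Using the non-relativistic de Broglie formula λ = h/(mv):

v = 2.9% × c = 8.694 × 10^6 m/s

λ = h/(mv)
λ = (6.626 × 10^-34 J·s) / (1.67 × 10^-27 kg × 8.694 × 10^6 m/s)
λ = 4.56 × 10^-14 m

Since v = 2.9% of c < 10% of c, relativistic corrections are NOT significant and this non-relativistic result is a good approximation.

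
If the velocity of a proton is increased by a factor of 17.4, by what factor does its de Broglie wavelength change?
The wavelength decreases by a factor of 17.4.

From λ = h/(mv), the wavelength is inversely proportional to velocity:

λ ∝ 1/v

If v → 17.4v, then λ → λ/17.4

When velocity is increased by a factor of 17.4, the wavelength decreases by a factor of 17.4.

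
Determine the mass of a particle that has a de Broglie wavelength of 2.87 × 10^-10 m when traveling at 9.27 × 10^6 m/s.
2.49 × 10^-31 kg

From the de Broglie relation λ = h/(mv), we solve for m:

m = h/(λv)
m = (6.626 × 10^-34 J·s) / (2.87 × 10^-10 m × 9.27 × 10^6 m/s)
m = 2.49 × 10^-31 kg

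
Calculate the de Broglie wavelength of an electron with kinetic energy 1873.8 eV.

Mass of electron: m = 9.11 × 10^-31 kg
2.83 × 10^-11 m

Using λ = h/√(2mKE):

First convert KE to Joules: KE = 1873.8 eV = 3.002 × 10^-16 J

λ = h/√(2mKE)
λ = (6.626 × 10^-34 J·s) / √(2 × 9.11 × 10^-31 kg × 3.002 × 10^-16 J)
λ = 2.83 × 10^-11 m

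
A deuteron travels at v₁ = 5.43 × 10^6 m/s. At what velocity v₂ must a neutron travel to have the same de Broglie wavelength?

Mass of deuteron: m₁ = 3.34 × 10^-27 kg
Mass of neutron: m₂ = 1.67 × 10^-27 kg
v₂ = 1.09 × 10^7 m/s

For equal de Broglie wavelengths: λ₁ = λ₂

h/(m₁v₁) = h/(m₂v₂)
m₁v₁ = m₂v₂
v₂ = v₁ · (m₁/m₂)

v₂ = 5.43 × 10^6 m/s × (3.34 × 10^-27 kg / 1.67 × 10^-27 kg)
v₂ = 1.09 × 10^7 m/s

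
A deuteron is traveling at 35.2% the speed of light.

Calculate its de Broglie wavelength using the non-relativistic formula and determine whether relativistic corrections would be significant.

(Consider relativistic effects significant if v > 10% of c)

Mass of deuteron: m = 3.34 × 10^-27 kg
Yes, relativistic corrections are needed.

Using the non-relativistic de Broglie formula λ = h/(mv):

v = 35.2% × c = 1.055 × 10^8 m/s

λ = h/(mv)
λ = (6.626 × 10^-34 J·s) / (3.34 × 10^-27 kg × 1.055 × 10^8 m/s)
λ = 1.88 × 10^-15 m

Since v = 35.2% of c > 10% of c, relativistic corrections ARE significant and the actual wavelength would differ from this non-relativistic estimate.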